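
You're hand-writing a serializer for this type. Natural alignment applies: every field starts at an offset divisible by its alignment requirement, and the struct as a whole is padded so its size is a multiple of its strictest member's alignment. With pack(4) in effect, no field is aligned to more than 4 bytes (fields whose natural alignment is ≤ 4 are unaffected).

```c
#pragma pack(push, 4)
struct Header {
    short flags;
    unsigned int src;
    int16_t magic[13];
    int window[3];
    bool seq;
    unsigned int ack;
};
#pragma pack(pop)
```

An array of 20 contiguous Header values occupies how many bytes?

@0: flags [2B, align 2] → 2
+2 pad (align 4)
@4: src [4B, align 4] → 8
@8: magic [26B, align 2] → 34
+2 pad (align 4)
@36: window [12B, align 4] → 48
@48: seq [1B, align 1] → 49
+3 pad (align 4)
@52: ack [4B, align 4] → 56
size 56, align 4
array of 20: 20 × 56 = 1120

1120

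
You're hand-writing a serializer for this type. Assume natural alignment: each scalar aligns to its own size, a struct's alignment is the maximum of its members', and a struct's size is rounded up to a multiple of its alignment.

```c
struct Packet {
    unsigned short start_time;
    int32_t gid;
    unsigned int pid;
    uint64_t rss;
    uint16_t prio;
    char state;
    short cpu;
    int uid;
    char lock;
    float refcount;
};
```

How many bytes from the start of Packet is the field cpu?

28

0..2  start_time  (2B, 2-aligned)
2..4  -- padding (2B)
4..8  gid  (4B, 4-aligned)
8..12  pid  (4B, 4-aligned)
12..16  -- padding (4B)
16..24  rss  (8B, 8-aligned)
24..26  prio  (2B, 2-aligned)
26..27  state  (1B, 1-aligned)
27..28  -- padding (1B)
28..30  cpu  (2B, 2-aligned)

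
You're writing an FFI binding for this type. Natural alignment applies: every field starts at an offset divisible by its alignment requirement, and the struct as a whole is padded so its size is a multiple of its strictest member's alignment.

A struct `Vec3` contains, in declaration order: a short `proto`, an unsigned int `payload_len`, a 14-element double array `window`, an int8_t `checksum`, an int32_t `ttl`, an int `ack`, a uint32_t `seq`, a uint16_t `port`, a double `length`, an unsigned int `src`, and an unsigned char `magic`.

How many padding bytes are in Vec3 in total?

proto at 0 (size 2, align 2) → ends 2
pad 2 to align 4 for payload_len
payload_len at 4 (size 4, align 4) → ends 8
window at 8 (size 112, align 8) → ends 120
checksum at 120 (size 1, align 1) → ends 121
pad 3 to align 4 for ttl
ttl at 124 (size 4, align 4) → ends 128
ack at 128 (size 4, align 4) → ends 132
seq at 132 (size 4, align 4) → ends 136
port at 136 (size 2, align 2) → ends 138
pad 6 to align 8 for length
length at 144 (size 8, align 8) → ends 152
src at 152 (size 4, align 4) → ends 156
magic at 156 (size 1, align 1) → ends 157
tail pad 3 to reach multiple of 8
total 160 bytes, alignment 8
data bytes 146, size 160 → padding 14

14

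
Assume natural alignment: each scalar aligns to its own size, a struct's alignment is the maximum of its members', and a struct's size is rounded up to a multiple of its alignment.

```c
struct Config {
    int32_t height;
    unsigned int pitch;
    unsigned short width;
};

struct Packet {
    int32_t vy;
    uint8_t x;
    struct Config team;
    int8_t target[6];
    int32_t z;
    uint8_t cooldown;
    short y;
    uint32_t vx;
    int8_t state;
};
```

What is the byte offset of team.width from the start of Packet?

Config: @0: height [4B, align 4] → 4; @4: pitch [4B, align 4] → 8; @8: width [2B, align 2] → 10; +2 tail pad (align 4); size 12, align 4
@0: vy [4B, align 4] → 4
@4: x [1B, align 1] → 5
+3 pad (align 4)
@8: team [12B, align 4] → 20
within Config: width at 8
8 + 8 = 16

16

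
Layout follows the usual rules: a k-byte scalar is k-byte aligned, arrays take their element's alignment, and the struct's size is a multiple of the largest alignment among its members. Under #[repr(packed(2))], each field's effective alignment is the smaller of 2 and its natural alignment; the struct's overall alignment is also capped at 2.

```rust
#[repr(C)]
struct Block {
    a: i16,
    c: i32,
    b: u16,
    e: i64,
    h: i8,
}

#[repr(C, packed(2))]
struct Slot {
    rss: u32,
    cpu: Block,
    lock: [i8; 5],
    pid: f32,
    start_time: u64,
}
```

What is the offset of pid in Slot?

42

Block: a at 0 (size 2, align 2) → ends 2; pad 2 to align 4 for c; c at 4 (size 4, align 4) → ends 8; b at 8 (size 2, align 2) → ends 10; pad 6 to align 8 for e; e at 16 (size 8, align 8) → ends 24; h at 24 (size 1, align 1) → ends 25; tail pad 7 to reach multiple of 8; total 32 bytes, alignment 8
rss at 0 (size 4, align 2) → ends 4
cpu at 4 (size 32, align 2) → ends 36
lock at 36 (size 5, align 1) → ends 41
pad 1 to align 2 for pid
pid at 42 (size 4, align 2) → ends 46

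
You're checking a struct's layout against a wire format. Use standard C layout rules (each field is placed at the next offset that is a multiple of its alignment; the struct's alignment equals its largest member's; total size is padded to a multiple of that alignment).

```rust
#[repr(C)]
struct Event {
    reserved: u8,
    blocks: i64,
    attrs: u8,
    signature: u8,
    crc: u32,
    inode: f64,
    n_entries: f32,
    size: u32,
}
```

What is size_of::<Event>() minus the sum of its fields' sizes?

9

0..1  reserved  (1B, 1-aligned)
1..8  -- padding (7B)
8..16  blocks  (8B, 8-aligned)
16..17  attrs  (1B, 1-aligned)
17..18  signature  (1B, 1-aligned)
18..20  -- padding (2B)
20..24  crc  (4B, 4-aligned)
24..32  inode  (8B, 8-aligned)
32..36  n_entries  (4B, 4-aligned)
36..40  size  (4B, 4-aligned)
sizeof = 40, alignof = 8
data bytes 31, size 40 → padding 9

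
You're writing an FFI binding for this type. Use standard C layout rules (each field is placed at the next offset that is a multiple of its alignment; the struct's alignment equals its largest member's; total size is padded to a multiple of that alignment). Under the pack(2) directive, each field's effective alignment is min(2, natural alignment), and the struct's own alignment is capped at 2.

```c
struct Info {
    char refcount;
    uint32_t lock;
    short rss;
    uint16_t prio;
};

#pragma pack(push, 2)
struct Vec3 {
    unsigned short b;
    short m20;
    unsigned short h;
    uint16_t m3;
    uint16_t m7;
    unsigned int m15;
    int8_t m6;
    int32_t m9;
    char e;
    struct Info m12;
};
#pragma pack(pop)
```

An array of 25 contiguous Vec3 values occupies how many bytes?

Info: refcount at 0 (size 1, align 1) → ends 1; pad 3 to align 4 for lock; lock at 4 (size 4, align 4) → ends 8; rss at 8 (size 2, align 2) → ends 10; prio at 10 (size 2, align 2) → ends 12; total 12 bytes, alignment 4
b at 0 (size 2, align 2) → ends 2
m20 at 2 (size 2, align 2) → ends 4
h at 4 (size 2, align 2) → ends 6
m3 at 6 (size 2, align 2) → ends 8
m7 at 8 (size 2, align 2) → ends 10
m15 at 10 (size 4, align 2) → ends 14
m6 at 14 (size 1, align 1) → ends 15
pad 1 to align 2 for m9
m9 at 16 (size 4, align 2) → ends 20
e at 20 (size 1, align 1) → ends 21
pad 1 to align 2 for m12
m12 at 22 (size 12, align 2) → ends 34
total 34 bytes, alignment 2
array of 25: 25 × 34 = 850

850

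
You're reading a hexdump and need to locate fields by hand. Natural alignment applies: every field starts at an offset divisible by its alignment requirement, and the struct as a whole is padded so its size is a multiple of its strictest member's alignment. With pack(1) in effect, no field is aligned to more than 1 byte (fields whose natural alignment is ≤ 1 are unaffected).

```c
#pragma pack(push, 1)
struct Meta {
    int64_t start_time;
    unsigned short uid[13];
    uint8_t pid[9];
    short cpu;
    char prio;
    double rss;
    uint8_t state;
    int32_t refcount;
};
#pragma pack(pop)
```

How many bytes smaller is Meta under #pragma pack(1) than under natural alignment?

5

natural layout:
  0..8  start_time  (8B, 8-aligned)
  8..34  uid  (26B, 2-aligned)
  34..43  pid  (9B, 1-aligned)
  43..44  -- padding (1B)
  44..46  cpu  (2B, 2-aligned)
  46..47  prio  (1B, 1-aligned)
  47..48  -- padding (1B)
  48..56  rss  (8B, 8-aligned)
  56..57  state  (1B, 1-aligned)
  57..60  -- padding (3B)
  60..64  refcount  (4B, 4-aligned)
  sizeof = 64, alignof = 8
packed(1) layout:
  0..8  start_time  (8B, 1-aligned)
  8..34  uid  (26B, 1-aligned)
  34..43  pid  (9B, 1-aligned)
  43..45  cpu  (2B, 1-aligned)
  45..46  prio  (1B, 1-aligned)
  46..54  rss  (8B, 1-aligned)
  54..55  state  (1B, 1-aligned)
  55..59  refcount  (4B, 1-aligned)
  sizeof = 59, alignof = 1
64 − 59 = 5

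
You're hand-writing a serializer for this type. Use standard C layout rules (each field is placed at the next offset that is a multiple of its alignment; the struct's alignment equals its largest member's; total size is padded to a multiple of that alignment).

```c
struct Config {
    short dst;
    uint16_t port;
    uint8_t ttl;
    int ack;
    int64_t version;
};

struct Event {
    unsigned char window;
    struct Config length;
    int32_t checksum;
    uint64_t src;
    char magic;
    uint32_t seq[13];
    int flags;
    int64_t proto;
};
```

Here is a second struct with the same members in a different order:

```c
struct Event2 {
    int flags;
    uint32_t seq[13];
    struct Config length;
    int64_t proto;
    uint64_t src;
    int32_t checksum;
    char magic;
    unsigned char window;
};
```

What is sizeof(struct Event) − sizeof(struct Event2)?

Config: 0..2  dst  (2B, 2-aligned); 2..4  port  (2B, 2-aligned); 4..5  ttl  (1B, 1-aligned); 5..8  -- padding (3B); 8..12  ack  (4B, 4-aligned); 12..16  -- padding (4B); 16..24  version  (8B, 8-aligned); sizeof = 24, alignof = 8
0..1  window  (1B, 1-aligned)
1..8  -- padding (7B)
8..32  length  (24B, 8-aligned)
32..36  checksum  (4B, 4-aligned)
36..40  -- padding (4B)
40..48  src  (8B, 8-aligned)
48..49  magic  (1B, 1-aligned)
49..52  -- padding (3B)
52..104  seq  (52B, 4-aligned)
104..108  flags  (4B, 4-aligned)
108..112  -- padding (4B)
112..120  proto  (8B, 8-aligned)
sizeof = 120, alignof = 8
— Event2 —
0..4  flags  (4B, 4-aligned)
4..56  seq  (52B, 4-aligned)
56..80  length  (24B, 8-aligned)
80..88  proto  (8B, 8-aligned)
88..96  src  (8B, 8-aligned)
96..100  checksum  (4B, 4-aligned)
100..101  magic  (1B, 1-aligned)
101..102  window  (1B, 1-aligned)
102..104  -- tail padding (2B)
sizeof = 104, alignof = 8
120 − 104 = 16

16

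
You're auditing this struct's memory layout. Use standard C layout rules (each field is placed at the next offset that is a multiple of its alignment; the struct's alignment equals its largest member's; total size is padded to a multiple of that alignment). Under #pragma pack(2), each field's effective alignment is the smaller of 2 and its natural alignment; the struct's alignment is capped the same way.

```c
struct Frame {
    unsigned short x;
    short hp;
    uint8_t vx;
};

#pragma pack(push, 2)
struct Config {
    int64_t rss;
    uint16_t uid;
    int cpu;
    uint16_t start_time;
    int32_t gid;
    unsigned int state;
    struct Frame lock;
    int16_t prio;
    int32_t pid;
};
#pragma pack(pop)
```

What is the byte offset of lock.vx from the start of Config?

28

Frame: x at 0 (size 2, align 2) → ends 2; hp at 2 (size 2, align 2) → ends 4; vx at 4 (size 1, align 1) → ends 5; tail pad 1 to reach multiple of 2; total 6 bytes, alignment 2
rss at 0 (size 8, align 2) → ends 8
uid at 8 (size 2, align 2) → ends 10
cpu at 10 (size 4, align 2) → ends 14
start_time at 14 (size 2, align 2) → ends 16
gid at 16 (size 4, align 2) → ends 20
state at 20 (size 4, align 2) → ends 24
lock at 24 (size 6, align 2) → ends 30
within Frame: vx at 4
24 + 4 = 28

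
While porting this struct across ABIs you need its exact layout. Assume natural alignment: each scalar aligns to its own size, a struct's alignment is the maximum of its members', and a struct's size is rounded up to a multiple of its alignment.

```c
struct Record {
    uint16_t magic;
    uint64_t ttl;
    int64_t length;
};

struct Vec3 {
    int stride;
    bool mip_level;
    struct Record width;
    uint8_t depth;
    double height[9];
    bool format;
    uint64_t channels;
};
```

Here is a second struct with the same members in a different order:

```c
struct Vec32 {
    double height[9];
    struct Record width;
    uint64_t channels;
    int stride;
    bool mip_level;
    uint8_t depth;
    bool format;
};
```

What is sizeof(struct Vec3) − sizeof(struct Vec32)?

Record: magic at 0 (size 2, align 2) → ends 2; pad 6 to align 8 for ttl; ttl at 8 (size 8, align 8) → ends 16; length at 16 (size 8, align 8) → ends 24; total 24 bytes, alignment 8
stride at 0 (size 4, align 4) → ends 4
mip_level at 4 (size 1, align 1) → ends 5
pad 3 to align 8 for width
width at 8 (size 24, align 8) → ends 32
depth at 32 (size 1, align 1) → ends 33
pad 7 to align 8 for height
height at 40 (size 72, align 8) → ends 112
format at 112 (size 1, align 1) → ends 113
pad 7 to align 8 for channels
channels at 120 (size 8, align 8) → ends 128
total 128 bytes, alignment 8
— Vec32 —
height at 0 (size 72, align 8) → ends 72
width at 72 (size 24, align 8) → ends 96
channels at 96 (size 8, align 8) → ends 104
stride at 104 (size 4, align 4) → ends 108
mip_level at 108 (size 1, align 1) → ends 109
depth at 109 (size 1, align 1) → ends 110
format at 110 (size 1, align 1) → ends 111
tail pad 1 to reach multiple of 8
total 112 bytes, alignment 8
128 − 112 = 16

16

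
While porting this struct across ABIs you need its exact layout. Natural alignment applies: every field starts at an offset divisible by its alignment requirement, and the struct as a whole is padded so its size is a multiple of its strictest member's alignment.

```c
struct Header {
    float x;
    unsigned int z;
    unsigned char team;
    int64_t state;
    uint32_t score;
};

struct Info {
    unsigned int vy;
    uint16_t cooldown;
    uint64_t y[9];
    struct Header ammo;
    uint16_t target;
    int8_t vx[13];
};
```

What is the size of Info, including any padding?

128 bytes

Header: 0..4  x  (4B, 4-aligned); 4..8  z  (4B, 4-aligned); 8..9  team  (1B, 1-aligned); 9..16  -- padding (7B); 16..24  state  (8B, 8-aligned); 24..28  score  (4B, 4-aligned); 28..32  -- tail padding (4B); sizeof = 32, alignof = 8
0..4  vy  (4B, 4-aligned)
4..6  cooldown  (2B, 2-aligned)
6..8  -- padding (2B)
8..80  y  (72B, 8-aligned)
80..112  ammo  (32B, 8-aligned)
112..114  target  (2B, 2-aligned)
114..127  vx  (13B, 1-aligned)
127..128  -- tail padding (1B)
sizeof = 128, alignof = 8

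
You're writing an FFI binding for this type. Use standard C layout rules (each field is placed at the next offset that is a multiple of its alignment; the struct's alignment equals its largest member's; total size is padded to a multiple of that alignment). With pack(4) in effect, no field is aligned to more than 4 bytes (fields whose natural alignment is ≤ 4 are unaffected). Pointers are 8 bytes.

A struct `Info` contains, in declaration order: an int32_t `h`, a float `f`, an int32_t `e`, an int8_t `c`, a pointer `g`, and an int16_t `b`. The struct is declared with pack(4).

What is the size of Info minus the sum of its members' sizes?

5

@0: h [4B, align 4] → 4
@4: f [4B, align 4] → 8
@8: e [4B, align 4] → 12
@12: c [1B, align 1] → 13
+3 pad (align 4)
@16: g [8B, align 4] → 24
@24: b [2B, align 2] → 26
+2 tail pad (align 4)
size 28, align 4
data bytes 23, size 28 → padding 5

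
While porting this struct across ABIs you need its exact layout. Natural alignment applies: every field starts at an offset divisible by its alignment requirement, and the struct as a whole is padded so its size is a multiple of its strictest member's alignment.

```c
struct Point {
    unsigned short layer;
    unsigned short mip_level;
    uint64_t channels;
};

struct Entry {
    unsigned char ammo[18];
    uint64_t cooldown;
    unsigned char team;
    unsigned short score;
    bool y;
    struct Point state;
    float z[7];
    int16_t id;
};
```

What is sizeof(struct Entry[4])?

Point: @0: layer [2B, align 2] → 2; @2: mip_level [2B, align 2] → 4; +4 pad (align 8); @8: channels [8B, align 8] → 16; size 16, align 8
@0: ammo [18B, align 1] → 18
+6 pad (align 8)
@24: cooldown [8B, align 8] → 32
@32: team [1B, align 1] → 33
+1 pad (align 2)
@34: score [2B, align 2] → 36
@36: y [1B, align 1] → 37
+3 pad (align 8)
@40: state [16B, align 8] → 56
@56: z [28B, align 4] → 84
@84: id [2B, align 2] → 86
+2 tail pad (align 8)
size 88, align 8
array of 4: 4 × 88 = 352

352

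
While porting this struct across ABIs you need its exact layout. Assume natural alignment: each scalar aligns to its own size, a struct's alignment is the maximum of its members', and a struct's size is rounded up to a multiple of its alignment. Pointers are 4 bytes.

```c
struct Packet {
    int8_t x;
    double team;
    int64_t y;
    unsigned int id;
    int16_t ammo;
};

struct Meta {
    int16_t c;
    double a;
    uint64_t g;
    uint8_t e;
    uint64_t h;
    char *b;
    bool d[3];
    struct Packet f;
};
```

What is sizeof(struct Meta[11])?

Packet: @0: x [1B, align 1] → 1; +7 pad (align 8); @8: team [8B, align 8] → 16; @16: y [8B, align 8] → 24; @24: id [4B, align 4] → 28; @28: ammo [2B, align 2] → 30; +2 tail pad (align 8); size 32, align 8
@0: c [2B, align 2] → 2
+6 pad (align 8)
@8: a [8B, align 8] → 16
@16: g [8B, align 8] → 24
@24: e [1B, align 1] → 25
+7 pad (align 8)
@32: h [8B, align 8] → 40
@40: b [4B, align 4] → 44
@44: d [3B, align 1] → 47
+1 pad (align 8)
@48: f [32B, align 8] → 80
size 80, align 8
array of 11: 11 × 80 = 880

880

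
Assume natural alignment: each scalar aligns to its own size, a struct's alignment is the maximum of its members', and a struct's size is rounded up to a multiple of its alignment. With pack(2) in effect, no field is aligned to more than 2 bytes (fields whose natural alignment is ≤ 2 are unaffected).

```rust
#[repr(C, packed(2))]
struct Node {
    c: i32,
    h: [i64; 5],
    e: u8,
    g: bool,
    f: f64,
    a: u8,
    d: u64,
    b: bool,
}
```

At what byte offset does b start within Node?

64

0..4  c  (4B, 2-aligned)
4..44  h  (40B, 2-aligned)
44..45  e  (1B, 1-aligned)
45..46  g  (1B, 1-aligned)
46..54  f  (8B, 2-aligned)
54..55  a  (1B, 1-aligned)
55..56  -- padding (1B)
56..64  d  (8B, 2-aligned)
64..65  b  (1B, 1-aligned)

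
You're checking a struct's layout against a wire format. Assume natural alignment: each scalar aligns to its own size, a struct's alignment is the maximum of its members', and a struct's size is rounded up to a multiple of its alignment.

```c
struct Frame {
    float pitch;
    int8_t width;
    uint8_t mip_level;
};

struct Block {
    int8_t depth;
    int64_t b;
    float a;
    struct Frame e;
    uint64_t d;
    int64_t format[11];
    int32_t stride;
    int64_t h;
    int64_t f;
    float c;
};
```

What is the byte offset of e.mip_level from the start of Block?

25

Frame: @0: pitch [4B, align 4] → 4; @4: width [1B, align 1] → 5; @5: mip_level [1B, align 1] → 6; +2 tail pad (align 4); size 8, align 4
@0: depth [1B, align 1] → 1
+7 pad (align 8)
@8: b [8B, align 8] → 16
@16: a [4B, align 4] → 20
@20: e [8B, align 4] → 28
within Frame: mip_level at 5
20 + 5 = 25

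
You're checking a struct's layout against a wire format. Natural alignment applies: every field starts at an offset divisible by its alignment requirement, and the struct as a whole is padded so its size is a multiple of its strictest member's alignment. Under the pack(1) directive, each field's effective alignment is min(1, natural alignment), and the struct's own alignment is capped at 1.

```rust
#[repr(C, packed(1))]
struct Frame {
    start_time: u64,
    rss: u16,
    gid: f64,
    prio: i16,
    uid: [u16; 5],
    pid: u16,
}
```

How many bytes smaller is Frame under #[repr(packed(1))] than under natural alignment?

8

natural layout:
  @0: start_time [8B, align 8] → 8
  @8: rss [2B, align 2] → 10
  +6 pad (align 8)
  @16: gid [8B, align 8] → 24
  @24: prio [2B, align 2] → 26
  @26: uid [10B, align 2] → 36
  @36: pid [2B, align 2] → 38
  +2 tail pad (align 8)
  size 40, align 8
packed(1) layout:
  @0: start_time [8B, align 1] → 8
  @8: rss [2B, align 1] → 10
  @10: gid [8B, align 1] → 18
  @18: prio [2B, align 1] → 20
  @20: uid [10B, align 1] → 30
  @30: pid [2B, align 1] → 32
  size 32, align 1
40 − 32 = 8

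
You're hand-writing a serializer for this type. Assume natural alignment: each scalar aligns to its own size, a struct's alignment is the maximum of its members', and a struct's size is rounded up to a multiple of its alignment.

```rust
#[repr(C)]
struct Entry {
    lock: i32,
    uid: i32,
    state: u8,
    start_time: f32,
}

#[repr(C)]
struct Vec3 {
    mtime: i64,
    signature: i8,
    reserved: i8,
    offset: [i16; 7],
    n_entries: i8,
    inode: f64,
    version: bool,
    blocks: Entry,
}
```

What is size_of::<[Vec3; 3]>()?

Entry: @0: lock [4B, align 4] → 4; @4: uid [4B, align 4] → 8; @8: state [1B, align 1] → 9; +3 pad (align 4); @12: start_time [4B, align 4] → 16; size 16, align 4
@0: mtime [8B, align 8] → 8
@8: signature [1B, align 1] → 9
@9: reserved [1B, align 1] → 10
@10: offset [14B, align 2] → 24
@24: n_entries [1B, align 1] → 25
+7 pad (align 8)
@32: inode [8B, align 8] → 40
@40: version [1B, align 1] → 41
+3 pad (align 4)
@44: blocks [16B, align 4] → 60
+4 tail pad (align 8)
size 64, align 8
array of 3: 3 × 64 = 192

192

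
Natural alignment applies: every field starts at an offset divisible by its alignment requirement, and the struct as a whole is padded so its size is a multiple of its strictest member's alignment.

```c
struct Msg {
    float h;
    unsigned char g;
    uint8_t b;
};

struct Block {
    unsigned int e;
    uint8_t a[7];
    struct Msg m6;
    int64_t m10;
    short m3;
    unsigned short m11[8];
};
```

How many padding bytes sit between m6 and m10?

4

Msg: h at 0 (size 4, align 4) → ends 4; g at 4 (size 1, align 1) → ends 5; b at 5 (size 1, align 1) → ends 6; tail pad 2 to reach multiple of 4; total 8 bytes, alignment 4
e at 0 (size 4, align 4) → ends 4
a at 4 (size 7, align 1) → ends 11
pad 1 to align 4 for m6
m6 at 12 (size 8, align 4) → ends 20
pad 4 to align 8 for m10
m10 at 24 (size 8, align 8) → ends 32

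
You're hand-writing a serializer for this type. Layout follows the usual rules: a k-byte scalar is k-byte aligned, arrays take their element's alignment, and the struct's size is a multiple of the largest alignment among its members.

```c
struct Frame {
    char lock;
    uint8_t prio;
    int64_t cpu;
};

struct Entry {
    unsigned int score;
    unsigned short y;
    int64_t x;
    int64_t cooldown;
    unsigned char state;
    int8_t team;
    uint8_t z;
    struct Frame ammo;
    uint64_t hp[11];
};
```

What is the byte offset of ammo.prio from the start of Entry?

33

Frame: @0: lock [1B, align 1] → 1; @1: prio [1B, align 1] → 2; +6 pad (align 8); @8: cpu [8B, align 8] → 16; size 16, align 8
@0: score [4B, align 4] → 4
@4: y [2B, align 2] → 6
+2 pad (align 8)
@8: x [8B, align 8] → 16
@16: cooldown [8B, align 8] → 24
@24: state [1B, align 1] → 25
@25: team [1B, align 1] → 26
@26: z [1B, align 1] → 27
+5 pad (align 8)
@32: ammo [16B, align 8] → 48
within Frame: prio at 1
32 + 1 = 33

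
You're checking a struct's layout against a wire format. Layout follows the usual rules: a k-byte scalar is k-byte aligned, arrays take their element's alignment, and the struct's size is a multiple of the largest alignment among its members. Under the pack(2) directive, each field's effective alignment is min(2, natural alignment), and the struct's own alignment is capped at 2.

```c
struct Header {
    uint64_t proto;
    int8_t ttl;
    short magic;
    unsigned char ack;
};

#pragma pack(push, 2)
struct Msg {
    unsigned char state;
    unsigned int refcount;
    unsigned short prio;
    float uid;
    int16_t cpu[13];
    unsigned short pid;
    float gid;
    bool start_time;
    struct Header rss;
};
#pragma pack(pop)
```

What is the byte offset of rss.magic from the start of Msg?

56

Header: proto at 0 (size 8, align 8) → ends 8; ttl at 8 (size 1, align 1) → ends 9; pad 1 to align 2 for magic; magic at 10 (size 2, align 2) → ends 12; ack at 12 (size 1, align 1) → ends 13; tail pad 3 to reach multiple of 8; total 16 bytes, alignment 8
state at 0 (size 1, align 1) → ends 1
pad 1 to align 2 for refcount
refcount at 2 (size 4, align 2) → ends 6
prio at 6 (size 2, align 2) → ends 8
uid at 8 (size 4, align 2) → ends 12
cpu at 12 (size 26, align 2) → ends 38
pid at 38 (size 2, align 2) → ends 40
gid at 40 (size 4, align 2) → ends 44
start_time at 44 (size 1, align 1) → ends 45
pad 1 to align 2 for rss
rss at 46 (size 16, align 2) → ends 62
within Header: magic at 10
46 + 10 = 56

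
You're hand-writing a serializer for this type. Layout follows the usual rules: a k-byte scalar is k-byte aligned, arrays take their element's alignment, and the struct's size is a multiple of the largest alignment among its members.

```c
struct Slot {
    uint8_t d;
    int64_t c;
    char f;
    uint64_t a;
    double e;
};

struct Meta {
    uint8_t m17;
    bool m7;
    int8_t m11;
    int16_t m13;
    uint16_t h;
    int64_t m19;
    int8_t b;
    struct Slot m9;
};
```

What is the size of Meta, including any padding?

Slot: 0..1  d  (1B, 1-aligned); 1..8  -- padding (7B); 8..16  c  (8B, 8-aligned); 16..17  f  (1B, 1-aligned); 17..24  -- padding (7B); 24..32  a  (8B, 8-aligned); 32..40  e  (8B, 8-aligned); sizeof = 40, alignof = 8
0..1  m17  (1B, 1-aligned)
1..2  m7  (1B, 1-aligned)
2..3  m11  (1B, 1-aligned)
3..4  -- padding (1B)
4..6  m13  (2B, 2-aligned)
6..8  h  (2B, 2-aligned)
8..16  m19  (8B, 8-aligned)
16..17  b  (1B, 1-aligned)
17..24  -- padding (7B)
24..64  m9  (40B, 8-aligned)
sizeof = 64, alignof = 8

64 bytes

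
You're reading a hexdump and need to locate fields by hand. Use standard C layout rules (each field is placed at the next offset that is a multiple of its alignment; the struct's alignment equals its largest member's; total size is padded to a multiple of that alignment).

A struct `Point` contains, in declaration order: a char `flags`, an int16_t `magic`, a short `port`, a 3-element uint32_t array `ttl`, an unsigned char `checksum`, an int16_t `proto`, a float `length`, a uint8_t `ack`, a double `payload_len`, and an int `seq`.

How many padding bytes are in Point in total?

11

flags at 0 (size 1, align 1) → ends 1
pad 1 to align 2 for magic
magic at 2 (size 2, align 2) → ends 4
port at 4 (size 2, align 2) → ends 6
pad 2 to align 4 for ttl
ttl at 8 (size 12, align 4) → ends 20
checksum at 20 (size 1, align 1) → ends 21
pad 1 to align 2 for proto
proto at 22 (size 2, align 2) → ends 24
length at 24 (size 4, align 4) → ends 28
ack at 28 (size 1, align 1) → ends 29
pad 3 to align 8 for payload_len
payload_len at 32 (size 8, align 8) → ends 40
seq at 40 (size 4, align 4) → ends 44
tail pad 4 to reach multiple of 8
total 48 bytes, alignment 8
data bytes 37, size 48 → padding 11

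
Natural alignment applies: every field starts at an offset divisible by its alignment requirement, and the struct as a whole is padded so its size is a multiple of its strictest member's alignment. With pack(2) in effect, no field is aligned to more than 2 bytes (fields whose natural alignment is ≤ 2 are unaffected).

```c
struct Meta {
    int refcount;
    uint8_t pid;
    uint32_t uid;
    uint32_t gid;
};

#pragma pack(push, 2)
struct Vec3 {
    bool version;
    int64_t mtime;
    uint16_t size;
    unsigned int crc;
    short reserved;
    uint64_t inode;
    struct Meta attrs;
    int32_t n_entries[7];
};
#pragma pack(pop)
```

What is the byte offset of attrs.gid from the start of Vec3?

Meta: 0..4  refcount  (4B, 4-aligned); 4..5  pid  (1B, 1-aligned); 5..8  -- padding (3B); 8..12  uid  (4B, 4-aligned); 12..16  gid  (4B, 4-aligned); sizeof = 16, alignof = 4
0..1  version  (1B, 1-aligned)
1..2  -- padding (1B)
2..10  mtime  (8B, 2-aligned)
10..12  size  (2B, 2-aligned)
12..16  crc  (4B, 2-aligned)
16..18  reserved  (2B, 2-aligned)
18..26  inode  (8B, 2-aligned)
26..42  attrs  (16B, 2-aligned)
within Meta: gid at 12
26 + 12 = 38

38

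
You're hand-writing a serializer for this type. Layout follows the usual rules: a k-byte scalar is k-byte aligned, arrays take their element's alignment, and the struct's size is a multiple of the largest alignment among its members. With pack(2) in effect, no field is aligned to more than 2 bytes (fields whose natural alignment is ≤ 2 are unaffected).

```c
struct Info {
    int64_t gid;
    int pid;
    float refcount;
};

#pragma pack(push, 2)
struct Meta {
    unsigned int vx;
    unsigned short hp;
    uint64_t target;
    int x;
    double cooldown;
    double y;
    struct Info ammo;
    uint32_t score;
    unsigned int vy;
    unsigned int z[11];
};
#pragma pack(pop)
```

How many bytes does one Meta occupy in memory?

102 bytes

Info: 0..8  gid  (8B, 8-aligned); 8..12  pid  (4B, 4-aligned); 12..16  refcount  (4B, 4-aligned); sizeof = 16, alignof = 8
0..4  vx  (4B, 2-aligned)
4..6  hp  (2B, 2-aligned)
6..14  target  (8B, 2-aligned)
14..18  x  (4B, 2-aligned)
18..26  cooldown  (8B, 2-aligned)
26..34  y  (8B, 2-aligned)
34..50  ammo  (16B, 2-aligned)
50..54  score  (4B, 2-aligned)
54..58  vy  (4B, 2-aligned)
58..102  z  (44B, 2-aligned)
sizeof = 102, alignof = 2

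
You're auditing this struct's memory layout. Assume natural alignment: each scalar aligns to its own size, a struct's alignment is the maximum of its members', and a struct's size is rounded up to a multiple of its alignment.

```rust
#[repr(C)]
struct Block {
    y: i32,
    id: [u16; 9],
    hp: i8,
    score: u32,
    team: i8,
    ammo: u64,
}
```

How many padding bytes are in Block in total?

0..4  y  (4B, 4-aligned)
4..22  id  (18B, 2-aligned)
22..23  hp  (1B, 1-aligned)
23..24  -- padding (1B)
24..28  score  (4B, 4-aligned)
28..29  team  (1B, 1-aligned)
29..32  -- padding (3B)
32..40  ammo  (8B, 8-aligned)
sizeof = 40, alignof = 8
data bytes 36, size 40 → padding 4

4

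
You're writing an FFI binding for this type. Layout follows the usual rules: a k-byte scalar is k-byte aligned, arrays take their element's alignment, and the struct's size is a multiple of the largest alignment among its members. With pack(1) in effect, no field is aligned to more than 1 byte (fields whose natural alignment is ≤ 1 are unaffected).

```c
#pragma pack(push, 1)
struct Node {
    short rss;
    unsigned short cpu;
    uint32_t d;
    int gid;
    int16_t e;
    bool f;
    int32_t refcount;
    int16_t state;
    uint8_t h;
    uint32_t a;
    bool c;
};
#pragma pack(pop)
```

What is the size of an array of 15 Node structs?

405

0..2  rss  (2B, 1-aligned)
2..4  cpu  (2B, 1-aligned)
4..8  d  (4B, 1-aligned)
8..12  gid  (4B, 1-aligned)
12..14  e  (2B, 1-aligned)
14..15  f  (1B, 1-aligned)
15..19  refcount  (4B, 1-aligned)
19..21  state  (2B, 1-aligned)
21..22  h  (1B, 1-aligned)
22..26  a  (4B, 1-aligned)
26..27  c  (1B, 1-aligned)
sizeof = 27, alignof = 1
array of 15: 15 × 27 = 405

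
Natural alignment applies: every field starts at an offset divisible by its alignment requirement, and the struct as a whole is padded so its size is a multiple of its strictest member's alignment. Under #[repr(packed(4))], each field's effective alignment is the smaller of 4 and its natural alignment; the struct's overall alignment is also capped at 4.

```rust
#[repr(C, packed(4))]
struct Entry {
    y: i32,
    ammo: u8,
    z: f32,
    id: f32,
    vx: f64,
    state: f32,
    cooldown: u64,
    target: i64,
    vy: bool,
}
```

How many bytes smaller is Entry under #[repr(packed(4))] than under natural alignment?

natural layout:
  y at 0 (size 4, align 4) → ends 4
  ammo at 4 (size 1, align 1) → ends 5
  pad 3 to align 4 for z
  z at 8 (size 4, align 4) → ends 12
  id at 12 (size 4, align 4) → ends 16
  vx at 16 (size 8, align 8) → ends 24
  state at 24 (size 4, align 4) → ends 28
  pad 4 to align 8 for cooldown
  cooldown at 32 (size 8, align 8) → ends 40
  target at 40 (size 8, align 8) → ends 48
  vy at 48 (size 1, align 1) → ends 49
  tail pad 7 to reach multiple of 8
  total 56 bytes, alignment 8
packed(4) layout:
  y at 0 (size 4, align 4) → ends 4
  ammo at 4 (size 1, align 1) → ends 5
  pad 3 to align 4 for z
  z at 8 (size 4, align 4) → ends 12
  id at 12 (size 4, align 4) → ends 16
  vx at 16 (size 8, align 4) → ends 24
  state at 24 (size 4, align 4) → ends 28
  cooldown at 28 (size 8, align 4) → ends 36
  target at 36 (size 8, align 4) → ends 44
  vy at 44 (size 1, align 1) → ends 45
  tail pad 3 to reach multiple of 4
  total 48 bytes, alignment 4
56 − 48 = 8

8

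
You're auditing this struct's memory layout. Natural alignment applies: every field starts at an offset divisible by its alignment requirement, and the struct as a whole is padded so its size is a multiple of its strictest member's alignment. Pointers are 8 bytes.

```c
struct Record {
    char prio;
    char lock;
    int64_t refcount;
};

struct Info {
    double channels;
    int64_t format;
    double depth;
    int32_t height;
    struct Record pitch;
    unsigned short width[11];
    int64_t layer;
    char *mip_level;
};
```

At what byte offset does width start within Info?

Record: prio at 0 (size 1, align 1) → ends 1; lock at 1 (size 1, align 1) → ends 2; pad 6 to align 8 for refcount; refcount at 8 (size 8, align 8) → ends 16; total 16 bytes, alignment 8
channels at 0 (size 8, align 8) → ends 8
format at 8 (size 8, align 8) → ends 16
depth at 16 (size 8, align 8) → ends 24
height at 24 (size 4, align 4) → ends 28
pad 4 to align 8 for pitch
pitch at 32 (size 16, align 8) → ends 48
width at 48 (size 22, align 2) → ends 70

48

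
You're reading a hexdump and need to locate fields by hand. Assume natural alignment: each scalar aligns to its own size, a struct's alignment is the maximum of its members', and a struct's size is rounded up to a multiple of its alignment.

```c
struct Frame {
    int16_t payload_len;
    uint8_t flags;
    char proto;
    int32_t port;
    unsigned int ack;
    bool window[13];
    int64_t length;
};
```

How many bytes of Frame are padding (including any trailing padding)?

7

0..2  payload_len  (2B, 2-aligned)
2..3  flags  (1B, 1-aligned)
3..4  proto  (1B, 1-aligned)
4..8  port  (4B, 4-aligned)
8..12  ack  (4B, 4-aligned)
12..25  window  (13B, 1-aligned)
25..32  -- padding (7B)
32..40  length  (8B, 8-aligned)
sizeof = 40, alignof = 8
data bytes 33, size 40 → padding 7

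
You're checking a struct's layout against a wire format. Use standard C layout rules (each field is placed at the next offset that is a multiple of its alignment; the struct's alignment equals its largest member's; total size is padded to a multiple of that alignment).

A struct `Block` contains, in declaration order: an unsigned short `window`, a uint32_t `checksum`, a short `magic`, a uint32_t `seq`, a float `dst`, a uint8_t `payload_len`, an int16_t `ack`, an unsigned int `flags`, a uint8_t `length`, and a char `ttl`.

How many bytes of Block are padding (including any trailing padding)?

7

0..2  window  (2B, 2-aligned)
2..4  -- padding (2B)
4..8  checksum  (4B, 4-aligned)
8..10  magic  (2B, 2-aligned)
10..12  -- padding (2B)
12..16  seq  (4B, 4-aligned)
16..20  dst  (4B, 4-aligned)
20..21  payload_len  (1B, 1-aligned)
21..22  -- padding (1B)
22..24  ack  (2B, 2-aligned)
24..28  flags  (4B, 4-aligned)
28..29  length  (1B, 1-aligned)
29..30  ttl  (1B, 1-aligned)
30..32  -- tail padding (2B)
sizeof = 32, alignof = 4
data bytes 25, size 32 → padding 7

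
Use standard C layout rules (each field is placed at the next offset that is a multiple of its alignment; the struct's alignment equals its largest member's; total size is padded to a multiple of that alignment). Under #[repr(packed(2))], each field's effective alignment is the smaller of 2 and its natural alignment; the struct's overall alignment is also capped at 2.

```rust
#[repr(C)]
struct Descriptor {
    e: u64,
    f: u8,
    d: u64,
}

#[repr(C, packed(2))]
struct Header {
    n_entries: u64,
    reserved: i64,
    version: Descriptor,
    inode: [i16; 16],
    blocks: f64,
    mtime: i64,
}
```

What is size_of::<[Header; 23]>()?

Descriptor: e at 0 (size 8, align 8) → ends 8; f at 8 (size 1, align 1) → ends 9; pad 7 to align 8 for d; d at 16 (size 8, align 8) → ends 24; total 24 bytes, alignment 8
n_entries at 0 (size 8, align 2) → ends 8
reserved at 8 (size 8, align 2) → ends 16
version at 16 (size 24, align 2) → ends 40
inode at 40 (size 32, align 2) → ends 72
blocks at 72 (size 8, align 2) → ends 80
mtime at 80 (size 8, align 2) → ends 88
total 88 bytes, alignment 2
array of 23: 23 × 88 = 2024

2024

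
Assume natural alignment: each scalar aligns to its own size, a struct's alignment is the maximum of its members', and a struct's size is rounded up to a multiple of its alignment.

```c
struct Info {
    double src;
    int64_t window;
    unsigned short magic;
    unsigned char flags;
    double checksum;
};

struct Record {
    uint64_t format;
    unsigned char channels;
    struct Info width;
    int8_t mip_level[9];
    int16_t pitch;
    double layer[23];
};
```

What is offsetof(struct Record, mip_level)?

48

Info: src at 0 (size 8, align 8) → ends 8; window at 8 (size 8, align 8) → ends 16; magic at 16 (size 2, align 2) → ends 18; flags at 18 (size 1, align 1) → ends 19; pad 5 to align 8 for checksum; checksum at 24 (size 8, align 8) → ends 32; total 32 bytes, alignment 8
format at 0 (size 8, align 8) → ends 8
channels at 8 (size 1, align 1) → ends 9
pad 7 to align 8 for width
width at 16 (size 32, align 8) → ends 48
mip_level at 48 (size 9, align 1) → ends 57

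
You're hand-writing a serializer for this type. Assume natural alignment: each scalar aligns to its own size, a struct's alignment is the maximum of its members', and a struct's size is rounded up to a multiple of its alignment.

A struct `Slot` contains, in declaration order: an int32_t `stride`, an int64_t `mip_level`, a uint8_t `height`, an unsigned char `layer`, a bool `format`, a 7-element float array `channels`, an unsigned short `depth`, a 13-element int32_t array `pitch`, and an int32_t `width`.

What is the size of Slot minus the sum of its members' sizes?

11

0..4  stride  (4B, 4-aligned)
4..8  -- padding (4B)
8..16  mip_level  (8B, 8-aligned)
16..17  height  (1B, 1-aligned)
17..18  layer  (1B, 1-aligned)
18..19  format  (1B, 1-aligned)
19..20  -- padding (1B)
20..48  channels  (28B, 4-aligned)
48..50  depth  (2B, 2-aligned)
50..52  -- padding (2B)
52..104  pitch  (52B, 4-aligned)
104..108  width  (4B, 4-aligned)
108..112  -- tail padding (4B)
sizeof = 112, alignof = 8
data bytes 101, size 112 → padding 11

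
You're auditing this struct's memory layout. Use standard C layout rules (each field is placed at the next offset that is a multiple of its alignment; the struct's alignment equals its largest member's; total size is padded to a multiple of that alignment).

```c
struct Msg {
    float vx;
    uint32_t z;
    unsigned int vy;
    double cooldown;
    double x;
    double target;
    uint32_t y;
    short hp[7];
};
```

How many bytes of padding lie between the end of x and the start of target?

vx at 0 (size 4, align 4) → ends 4
z at 4 (size 4, align 4) → ends 8
vy at 8 (size 4, align 4) → ends 12
pad 4 to align 8 for cooldown
cooldown at 16 (size 8, align 8) → ends 24
x at 24 (size 8, align 8) → ends 32
target at 32 (size 8, align 8) → ends 40

0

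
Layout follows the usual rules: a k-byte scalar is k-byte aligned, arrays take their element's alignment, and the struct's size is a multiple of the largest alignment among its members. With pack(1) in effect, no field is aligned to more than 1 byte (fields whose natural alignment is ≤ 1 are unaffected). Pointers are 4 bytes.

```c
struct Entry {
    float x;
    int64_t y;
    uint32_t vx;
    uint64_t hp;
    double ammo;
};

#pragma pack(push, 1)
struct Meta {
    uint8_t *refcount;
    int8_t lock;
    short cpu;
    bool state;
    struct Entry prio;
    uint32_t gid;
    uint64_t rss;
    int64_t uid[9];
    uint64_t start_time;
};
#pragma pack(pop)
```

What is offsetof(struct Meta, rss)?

Entry: x at 0 (size 4, align 4) → ends 4; pad 4 to align 8 for y; y at 8 (size 8, align 8) → ends 16; vx at 16 (size 4, align 4) → ends 20; pad 4 to align 8 for hp; hp at 24 (size 8, align 8) → ends 32; ammo at 32 (size 8, align 8) → ends 40; total 40 bytes, alignment 8
refcount at 0 (size 4, align 1) → ends 4
lock at 4 (size 1, align 1) → ends 5
cpu at 5 (size 2, align 1) → ends 7
state at 7 (size 1, align 1) → ends 8
prio at 8 (size 40, align 1) → ends 48
gid at 48 (size 4, align 1) → ends 52
rss at 52 (size 8, align 1) → ends 60

52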